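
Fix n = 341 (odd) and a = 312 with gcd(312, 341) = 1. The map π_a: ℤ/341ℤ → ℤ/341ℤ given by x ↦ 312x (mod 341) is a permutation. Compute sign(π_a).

Trace 312: π^k(312) = [312, 159, 163, 47, 1] for k=0..4.
The orbit structure of x ↦ 312x mod 341: 69 orbits of sizes [5, 5, 5, 5, 5, 5, 5, 5, 5, 5, 5, 5, 5, 5, 5, 5, 5, 5, 5, 5, 5, 5, 5, 5, 5, 5, 5, 5, 5, 5, 5, 5, 5, 5, 5, 5, 5, 5, 5, 5, 5, 5, 5, 5, 5, 5, 5, 5, 5, 5, 5, 5, 5, 5, 5, 5, 5, 5, 5, 5, 5, 5, 5, 5, 5, 5, 5, 5, 1].
n − c = 341 − 69 = 272; sign = (−1)^272 = +1.
Via Zolotarev, sign(π_{312}) = (312|341) = +1.

+1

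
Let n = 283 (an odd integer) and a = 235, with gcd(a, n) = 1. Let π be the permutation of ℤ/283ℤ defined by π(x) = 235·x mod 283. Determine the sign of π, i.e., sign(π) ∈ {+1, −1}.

+1

Orbit of 174 under x↦235x: [174, 138, 168, 143, 211, 60, 233]… (length divides ord_283(235)).
3 cycles of lengths [141, 141, 1].
Σ(ℓ_i−1) = 283−3 = 280; sign = (−1)^280 = +1.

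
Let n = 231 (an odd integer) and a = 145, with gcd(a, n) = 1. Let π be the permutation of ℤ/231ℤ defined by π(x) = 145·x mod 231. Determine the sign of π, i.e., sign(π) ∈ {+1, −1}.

Orbit of 148 under x↦145x: [148, 208, 130, 139, 58, 94, 1]… (length divides ord_231(145)).
Cycle lengths of π_145 on ℤ/231ℤ: [30, 30, 30, 30, 30, 30, 10, 10, 10, 6, 6, 6, 1, 1, 1]; 15 cycles in total.
15 cycles on 231: each ℓ→(−1)^(ℓ−1), product (−1)^216 = +1.
The Jacobi symbol (145|231) = +1 (Zolotarev) agrees.

+1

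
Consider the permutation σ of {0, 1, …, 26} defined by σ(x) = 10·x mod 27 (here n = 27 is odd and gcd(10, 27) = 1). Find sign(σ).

+1

Trace 19: π^k(19) = [19, 1, 10] for k=0..2.
The orbit structure of x ↦ 10x mod 27: 15 orbits of sizes [3, 3, 3, 3, 3, 3, 1, 1, 1, 1, 1, 1, 1, 1, 1].
sign(π) = (−1)^{n − #cycles} = (−1)^{27−15} = (−1)^12 = +1.
The Jacobi symbol (10|27) = +1 (Zolotarev) agrees.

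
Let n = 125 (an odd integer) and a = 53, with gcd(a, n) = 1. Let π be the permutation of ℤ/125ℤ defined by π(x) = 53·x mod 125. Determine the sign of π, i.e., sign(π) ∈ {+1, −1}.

Orbit of 121 under x↦53x: [121, 38, 14, 117, 76, 28, 109]… (length divides ord_125(53)).
π_53 has 4 disjoint cycles with lengths [100, 20, 4, 1] on {0,…,124}.
4 cycles on 125: each ℓ→(−1)^(ℓ−1), product (−1)^121 = -1.
Check: (53/125) = -1 by Zolotarev.

-1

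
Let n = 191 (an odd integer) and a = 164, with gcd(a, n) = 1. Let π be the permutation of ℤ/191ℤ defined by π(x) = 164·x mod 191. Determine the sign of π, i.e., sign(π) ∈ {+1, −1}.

Trace 21: π^k(21) = [21, 6, 29, 172, 131, 92, 190] for k=0..6.
Cycle type of π: 190 + 1; total 2 cycles.
sign(π) = (−1)^{n − #cycles} = (−1)^{191−2} = (−1)^189 = -1.

-1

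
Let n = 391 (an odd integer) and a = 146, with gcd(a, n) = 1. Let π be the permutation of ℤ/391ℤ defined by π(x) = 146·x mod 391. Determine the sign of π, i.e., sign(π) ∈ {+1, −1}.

-1

Trace 6: π^k(6) = [6, 94, 39, 220, 58, 257, 377] for k=0..6.
Decompose π into cycles: lengths [176, 176, 16, 11, 11, 1] (6 cycles, including the fixed point 0).
n − c = 391 − 6 = 385; sign = (−1)^385 = -1.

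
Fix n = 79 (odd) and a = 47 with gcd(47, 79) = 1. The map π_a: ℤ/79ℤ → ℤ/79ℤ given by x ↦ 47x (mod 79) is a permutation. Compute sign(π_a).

Orbit of 18 under x↦47x: [18, 56, 25, 69, 4, 30, 67]… (length divides ord_79(47)).
The orbit structure of x ↦ 47x mod 79: 2 orbits of sizes [78, 1].
n − c = 79 − 2 = 77; sign = (−1)^77 = -1.
The Jacobi symbol (47|79) = -1 (Zolotarev) agrees.

-1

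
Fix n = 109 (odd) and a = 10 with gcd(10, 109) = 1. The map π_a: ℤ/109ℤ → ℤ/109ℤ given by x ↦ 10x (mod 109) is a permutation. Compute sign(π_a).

Orbit of 31 under x↦10x: [31, 92, 48, 44, 4, 40, 73]… (length divides ord_109(10)).
Cycle lengths of π_10 on ℤ/109ℤ: [108, 1]; 2 cycles in total.
2 cycles on 109: each ℓ→(−1)^(ℓ−1), product (−1)^107 = -1.

-1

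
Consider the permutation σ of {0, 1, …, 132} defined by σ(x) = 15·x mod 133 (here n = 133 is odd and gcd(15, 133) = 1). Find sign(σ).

-1

Trace 113: π^k(113) = [113, 99, 22, 64, 29, 36, 8] for k=0..6.
The orbit structure of x ↦ 15x mod 133: 14 orbits of sizes [18, 18, 18, 18, 18, 18, 18, 1, 1, 1, 1, 1, 1, 1].
n − c = 133 − 14 = 119; sign = (−1)^119 = -1.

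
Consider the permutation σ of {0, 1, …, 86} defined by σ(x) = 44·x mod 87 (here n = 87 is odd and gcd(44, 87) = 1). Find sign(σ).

+1

Start at x=17: 17 → 52 → 26 → 13 → 50 → 25 → 56 → … (one orbit).
Decompose π into cycles: lengths [28, 28, 28, 2, 1] (5 cycles, including the fixed point 0).
n − c = 87 − 5 = 82; sign = (−1)^82 = +1.
(44|87)_J = +1 (Zolotarev's lemma cross-check).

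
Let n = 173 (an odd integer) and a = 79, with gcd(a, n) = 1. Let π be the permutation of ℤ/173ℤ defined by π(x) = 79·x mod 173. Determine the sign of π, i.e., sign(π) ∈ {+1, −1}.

Trace 107: π^k(107) = [107, 149, 7, 34, 91, 96, 145] for k=0..6.
The orbit structure of x ↦ 79x mod 173: 2 orbits of sizes [172, 1].
sign(π) = (−1)^{n − #cycles} = (−1)^{173−2} = (−1)^171 = -1.
Check: (79/173) = -1 by Zolotarev.

-1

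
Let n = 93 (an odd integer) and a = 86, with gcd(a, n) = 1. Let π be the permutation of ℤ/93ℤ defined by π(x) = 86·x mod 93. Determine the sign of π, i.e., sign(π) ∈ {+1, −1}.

Start at x=28: 28 → 83 → 70 → 68 → 82 → 77 → 19 → … (one orbit).
Cycle lengths of π_86 on ℤ/93ℤ: [30, 30, 30, 2, 1]; 5 cycles in total.
sign(π) = (−1)^{n − #cycles} = (−1)^{93−5} = (−1)^88 = +1.

+1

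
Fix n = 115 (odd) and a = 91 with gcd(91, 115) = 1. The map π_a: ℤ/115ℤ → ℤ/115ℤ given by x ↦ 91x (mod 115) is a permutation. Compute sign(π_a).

-1

Orbit of 91 under x↦91x: [91, 1]… (length divides ord_115(91)).
Cycle lengths of π_91 on ℤ/115ℤ: [2, 2, 2, 2, 2, 2, 2, 2, 2, 2, 2, 2, 2, 2, 2, 2, 2, 2, 2, 2, 2, 2, 2, 2, 2, 2, 2, 2, 2, 2, 2, 2, 2, 2, 2, 2, 2, 2, 2, 2, 2, 2, 2, 2, 2, 2, 2, 2, 2, 2, 2, 2, 2, 2, 2, 1, 1, 1, 1, 1]; 60 cycles in total.
115 − 60 = 55 transpositions; sign(π) = (−1)^55 = -1.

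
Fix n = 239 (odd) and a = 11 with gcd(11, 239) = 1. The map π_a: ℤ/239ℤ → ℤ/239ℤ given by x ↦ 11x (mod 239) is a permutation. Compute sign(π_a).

+1

Start at x=17: 17 → 187 → 145 → 161 → 98 → 122 → 147 → … (one orbit).
The orbit structure of x ↦ 11x mod 239: 3 orbits of sizes [119, 119, 1].
3 cycles on 239: each ℓ→(−1)^(ℓ−1), product (−1)^236 = +1.
The Jacobi symbol (11|239) = +1 (Zolotarev) agrees.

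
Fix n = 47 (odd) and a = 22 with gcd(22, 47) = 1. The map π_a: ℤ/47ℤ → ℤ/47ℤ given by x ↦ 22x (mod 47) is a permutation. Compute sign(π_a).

-1

Trace 5: π^k(5) = [5, 16, 23, 36, 40, 34, 43] for k=0..6.
Cycle lengths of π_22 on ℤ/47ℤ: [46, 1]; 2 cycles in total.
Σ(ℓ_i−1) = 47−2 = 45; sign = (−1)^45 = -1.
Zolotarev: (22|47) = -1, matching the cycle-count sign.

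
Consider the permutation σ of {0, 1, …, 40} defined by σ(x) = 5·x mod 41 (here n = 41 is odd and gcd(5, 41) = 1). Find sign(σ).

+1

Trace 33: π^k(33) = [33, 1, 5, 25, 2, 10, 9] for k=0..6.
Cycle type of π: 20×2 + 1; total 3 cycles.
n − c = 41 − 3 = 38; sign = (−1)^38 = +1.
Check: (5/41) = +1 by Zolotarev.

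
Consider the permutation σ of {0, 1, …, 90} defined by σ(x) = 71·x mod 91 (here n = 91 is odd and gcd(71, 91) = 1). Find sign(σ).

-1

Orbit of 50 under x↦71x: [50, 1, 71, 36, 8, 22, 15]… (length divides ord_91(71)).
14 cycles of lengths [12, 12, 12, 12, 12, 12, 12, 1, 1, 1, 1, 1, 1, 1].
14 cycles on 91: each ℓ→(−1)^(ℓ−1), product (−1)^77 = -1.
Check: (71/91) = -1 by Zolotarev.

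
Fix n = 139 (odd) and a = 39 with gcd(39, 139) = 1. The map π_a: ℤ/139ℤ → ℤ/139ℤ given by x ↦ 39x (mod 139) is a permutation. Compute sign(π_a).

-1

Trace 34: π^k(34) = [34, 75, 6, 95, 91, 74, 106] for k=0..6.
Cycle lengths of π_39 on ℤ/139ℤ: [46, 46, 46, 1]; 4 cycles in total.
4 cycles on 139: each ℓ→(−1)^(ℓ−1), product (−1)^135 = -1.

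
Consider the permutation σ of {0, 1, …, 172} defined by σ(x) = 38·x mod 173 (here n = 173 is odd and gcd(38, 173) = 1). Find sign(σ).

Start at x=124: 124 → 41 → 1 → 38 → 60 → 31 → 140 → … (one orbit).
π_38 has 3 disjoint cycles with lengths [86, 86, 1] on {0,…,172}.
173 − 3 = 170 transpositions; sign(π) = (−1)^170 = +1.

+1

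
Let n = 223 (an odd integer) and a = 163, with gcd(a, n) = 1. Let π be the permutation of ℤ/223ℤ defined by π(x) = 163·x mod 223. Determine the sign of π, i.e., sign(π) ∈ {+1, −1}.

-1

Orbit of 136 under x↦163x: [136, 91, 115, 13, 112, 193, 16]… (length divides ord_223(163)).
4 cycles of lengths [74, 74, 74, 1].
sign(π) = (−1)^{n − #cycles} = (−1)^{223−4} = (−1)^219 = -1.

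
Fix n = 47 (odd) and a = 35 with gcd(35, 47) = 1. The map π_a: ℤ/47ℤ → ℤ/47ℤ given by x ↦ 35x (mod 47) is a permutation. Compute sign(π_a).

Orbit of 38 under x↦35x: [38, 14, 20, 42, 13, 32, 39]… (length divides ord_47(35)).
2 cycles of lengths [46, 1].
47 − 2 = 45 transpositions; sign(π) = (−1)^45 = -1.

-1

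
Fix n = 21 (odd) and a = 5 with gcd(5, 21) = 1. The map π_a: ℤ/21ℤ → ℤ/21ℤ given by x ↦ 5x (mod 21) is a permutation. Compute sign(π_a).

+1

Orbit of 20 under x↦5x: [20, 16, 17, 1, 5, 4]… (length divides ord_21(5)).
Cycle lengths of π_5 on ℤ/21ℤ: [6, 6, 6, 2, 1]; 5 cycles in total.
With 5 cycles on 21 points, sign = (−1)^{21−5} = +1.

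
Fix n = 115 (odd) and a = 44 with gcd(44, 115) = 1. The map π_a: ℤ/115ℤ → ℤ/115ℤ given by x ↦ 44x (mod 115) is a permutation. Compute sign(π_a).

Trace 81: π^k(81) = [81, 114, 71, 19, 31, 99, 101] for k=0..6.
Cycle type of π: 22×5 + 2×2 + 1; total 8 cycles.
Σ(ℓ_i−1) = 115−8 = 107; sign = (−1)^107 = -1.
Via Zolotarev, sign(π_{44}) = (44|115) = -1.

-1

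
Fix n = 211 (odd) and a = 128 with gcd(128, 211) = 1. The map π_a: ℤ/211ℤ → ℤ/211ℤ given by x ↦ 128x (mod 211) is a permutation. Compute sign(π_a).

Trace 23: π^k(23) = [23, 201, 197, 107, 192, 100, 140] for k=0..6.
Decompose π into cycles: lengths [30, 30, 30, 30, 30, 30, 30, 1] (8 cycles, including the fixed point 0).
n − c = 211 − 8 = 203; sign = (−1)^203 = -1.

-1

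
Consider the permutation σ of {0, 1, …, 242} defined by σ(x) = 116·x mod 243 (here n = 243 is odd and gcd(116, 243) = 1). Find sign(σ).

Trace 26: π^k(26) = [26, 100, 179, 109, 8, 199, 242] for k=0..6.
π_116 has 14 disjoint cycles with lengths [54, 54, 54, 18, 18, 18, 6, 6, 6, 2, 2, 2, 2, 1] on {0,…,242}.
n − c = 243 − 14 = 229; sign = (−1)^229 = -1.

-1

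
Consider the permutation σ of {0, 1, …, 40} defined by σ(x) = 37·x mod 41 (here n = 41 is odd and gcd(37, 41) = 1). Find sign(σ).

+1

Start at x=1: 1 → 37 → 16 → 18 → 10 → 1 (one orbit).
9 cycles of lengths [5, 5, 5, 5, 5, 5, 5, 5, 1].
Σ(ℓ_i−1) = 41−9 = 32; sign = (−1)^32 = +1.
Check: (37/41) = +1 by Zolotarev.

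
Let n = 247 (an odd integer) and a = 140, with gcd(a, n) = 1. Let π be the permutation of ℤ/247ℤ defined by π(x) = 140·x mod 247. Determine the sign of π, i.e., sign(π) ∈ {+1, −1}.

Start at x=30: 30 → 1 → 140 → 87 → 77 → 159 → 30 (one orbit).
The orbit structure of x ↦ 140x mod 247: 45 orbits of sizes [6, 6, 6, 6, 6, 6, 6, 6, 6, 6, 6, 6, 6, 6, 6, 6, 6, 6, 6, 6, 6, 6, 6, 6, 6, 6, 6, 6, 6, 6, 6, 6, 6, 6, 6, 6, 6, 6, 3, 3, 3, 3, 3, 3, 1].
n − c = 247 − 45 = 202; sign = (−1)^202 = +1.
The Jacobi symbol (140|247) = +1 (Zolotarev) agrees.

+1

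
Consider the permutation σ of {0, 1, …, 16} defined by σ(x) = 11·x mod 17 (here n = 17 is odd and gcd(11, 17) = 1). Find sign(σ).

Orbit of 5 under x↦11x: [5, 4, 10, 8, 3, 16, 6]… (length divides ord_17(11)).
Decompose π into cycles: lengths [16, 1] (2 cycles, including the fixed point 0).
sign(π) = (−1)^{n − #cycles} = (−1)^{17−2} = (−1)^15 = -1.

-1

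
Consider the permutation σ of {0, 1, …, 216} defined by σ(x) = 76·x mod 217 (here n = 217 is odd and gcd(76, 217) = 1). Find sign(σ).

Orbit of 211 under x↦76x: [211, 195, 64, 90, 113, 125, 169]… (length divides ord_217(76)).
12 cycles of lengths [30, 30, 30, 30, 30, 30, 15, 15, 2, 2, 2, 1].
Σ(ℓ_i−1) = 217−12 = 205; sign = (−1)^205 = -1.

-1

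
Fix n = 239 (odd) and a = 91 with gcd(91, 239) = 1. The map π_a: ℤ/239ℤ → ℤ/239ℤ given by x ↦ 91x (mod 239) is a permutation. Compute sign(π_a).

+1

Trace 204: π^k(204) = [204, 161, 72, 99, 166, 49, 157] for k=0..6.
3 cycles of lengths [119, 119, 1].
n − c = 239 − 3 = 236; sign = (−1)^236 = +1.
Zolotarev: (91|239) = +1, matching the cycle-count sign.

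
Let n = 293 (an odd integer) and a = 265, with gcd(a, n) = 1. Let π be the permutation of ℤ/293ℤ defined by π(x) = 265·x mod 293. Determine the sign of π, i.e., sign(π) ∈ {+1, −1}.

-1

Orbit of 29 under x↦265x: [29, 67, 175, 81, 76, 216, 105]… (length divides ord_293(265)).
Decompose π into cycles: lengths [292, 1] (2 cycles, including the fixed point 0).
293 − 2 = 291 transpositions; sign(π) = (−1)^291 = -1.
Check: (265/293) = -1 by Zolotarev.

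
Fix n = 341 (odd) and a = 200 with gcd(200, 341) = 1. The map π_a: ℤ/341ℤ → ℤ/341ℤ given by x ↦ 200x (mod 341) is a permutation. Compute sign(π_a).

-1

Trace 103: π^k(103) = [103, 140, 38, 98, 163, 205, 80] for k=0..6.
π_200 has 14 disjoint cycles with lengths [30, 30, 30, 30, 30, 30, 30, 30, 30, 30, 15, 15, 10, 1] on {0,…,340}.
14 cycles on 341: each ℓ→(−1)^(ℓ−1), product (−1)^327 = -1.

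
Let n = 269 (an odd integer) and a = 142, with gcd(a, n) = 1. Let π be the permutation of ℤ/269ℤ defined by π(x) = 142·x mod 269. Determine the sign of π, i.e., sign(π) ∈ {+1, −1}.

+1

Orbit of 173 under x↦142x: [173, 87, 249, 119, 220, 36, 1]… (length divides ord_269(142)).
Cycle lengths of π_142 on ℤ/269ℤ: [67, 67, 67, 67, 1]; 5 cycles in total.
n − c = 269 − 5 = 264; sign = (−1)^264 = +1.
The Jacobi symbol (142|269) = +1 (Zolotarev) agrees.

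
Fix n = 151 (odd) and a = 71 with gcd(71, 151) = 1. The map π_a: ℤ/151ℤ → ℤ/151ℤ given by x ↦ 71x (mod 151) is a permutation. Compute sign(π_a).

Trace 128: π^k(128) = [128, 28, 25, 114, 91, 119, 144] for k=0..6.
Cycle lengths of π_71 on ℤ/151ℤ: [150, 1]; 2 cycles in total.
Σ(ℓ_i−1) = 151−2 = 149; sign = (−1)^149 = -1.
Check: (71/151) = -1 by Zolotarev.

-1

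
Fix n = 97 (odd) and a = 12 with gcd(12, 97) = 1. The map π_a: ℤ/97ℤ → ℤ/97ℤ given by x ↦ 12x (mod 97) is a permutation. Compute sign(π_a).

+1

Orbit of 33 under x↦12x: [33, 8, 96, 85, 50, 18, 22]… (length divides ord_97(12)).
7 cycles of lengths [16, 16, 16, 16, 16, 16, 1].
sign(π) = (−1)^{n − #cycles} = (−1)^{97−7} = (−1)^90 = +1.
The Jacobi symbol (12|97) = +1 (Zolotarev) agrees.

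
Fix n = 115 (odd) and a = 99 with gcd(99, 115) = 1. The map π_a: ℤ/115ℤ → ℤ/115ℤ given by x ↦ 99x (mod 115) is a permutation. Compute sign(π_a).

Start at x=89: 89 → 71 → 14 → 6 → 19 → 41 → 34 → … (one orbit).
Cycle lengths of π_99 on ℤ/115ℤ: [22, 22, 22, 22, 22, 2, 2, 1]; 8 cycles in total.
8 cycles on 115: each ℓ→(−1)^(ℓ−1), product (−1)^107 = -1.
The Jacobi symbol (99|115) = -1 (Zolotarev) agrees.

-1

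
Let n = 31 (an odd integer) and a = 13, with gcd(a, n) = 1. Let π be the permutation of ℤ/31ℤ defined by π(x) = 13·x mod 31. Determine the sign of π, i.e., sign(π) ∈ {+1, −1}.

-1

Orbit of 16 under x↦13x: [16, 22, 7, 29, 5, 3, 8]… (length divides ord_31(13)).
The orbit structure of x ↦ 13x mod 31: 2 orbits of sizes [30, 1].
2 cycles on 31: each ℓ→(−1)^(ℓ−1), product (−1)^29 = -1.
Check: (13/31) = -1 by Zolotarev.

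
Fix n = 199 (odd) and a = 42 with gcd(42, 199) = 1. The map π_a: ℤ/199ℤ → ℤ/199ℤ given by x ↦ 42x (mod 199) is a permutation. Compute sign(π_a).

Orbit of 101 under x↦42x: [101, 63, 59, 90, 198, 157, 27]… (length divides ord_199(42)).
Cycle type of π: 66×3 + 1; total 4 cycles.
With 4 cycles on 199 points, sign = (−1)^{199−4} = -1.

-1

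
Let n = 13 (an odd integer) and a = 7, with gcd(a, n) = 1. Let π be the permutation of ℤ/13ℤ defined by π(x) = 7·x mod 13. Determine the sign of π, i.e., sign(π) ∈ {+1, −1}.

-1

Start at x=7: 7 → 10 → 5 → 9 → 11 → 12 → 6 → … (one orbit).
The orbit structure of x ↦ 7x mod 13: 2 orbits of sizes [12, 1].
2 cycles on 13: each ℓ→(−1)^(ℓ−1), product (−1)^11 = -1.
Via Zolotarev, sign(π_{7}) = (7|13) = -1.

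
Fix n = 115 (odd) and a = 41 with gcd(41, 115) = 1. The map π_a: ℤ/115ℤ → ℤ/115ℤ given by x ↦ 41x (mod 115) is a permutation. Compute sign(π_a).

+1

Trace 26: π^k(26) = [26, 31, 6, 16, 81, 101, 1] for k=0..6.
π_41 has 15 disjoint cycles with lengths [11, 11, 11, 11, 11, 11, 11, 11, 11, 11, 1, 1, 1, 1, 1] on {0,…,114}.
With 15 cycles on 115 points, sign = (−1)^{115−15} = +1.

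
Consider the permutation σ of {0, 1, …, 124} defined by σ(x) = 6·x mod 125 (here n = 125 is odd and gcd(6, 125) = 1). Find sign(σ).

+1

Orbit of 1 under x↦6x: [1, 6, 36, 91, 46, 26, 31]… (length divides ord_125(6)).
Decompose π into cycles: lengths [25, 25, 25, 25, 5, 5, 5, 5, 1, 1, 1, 1, 1] (13 cycles, including the fixed point 0).
125 − 13 = 112 transpositions; sign(π) = (−1)^112 = +1.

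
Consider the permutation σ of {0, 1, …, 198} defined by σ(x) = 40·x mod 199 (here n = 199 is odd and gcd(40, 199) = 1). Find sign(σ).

+1

Trace 25: π^k(25) = [25, 5, 1, 40, 8, 121, 64] for k=0..6.
π_40 has 7 disjoint cycles with lengths [33, 33, 33, 33, 33, 33, 1] on {0,…,198}.
With 7 cycles on 199 points, sign = (−1)^{199−7} = +1.
(40|199)_J = +1 (Zolotarev's lemma cross-check).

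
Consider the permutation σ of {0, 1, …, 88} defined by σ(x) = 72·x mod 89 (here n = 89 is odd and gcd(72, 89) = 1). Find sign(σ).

Start at x=55: 55 → 44 → 53 → 78 → 9 → 25 → 20 → … (one orbit).
Cycle lengths of π_72 on ℤ/89ℤ: [44, 44, 1]; 3 cycles in total.
Σ(ℓ_i−1) = 89−3 = 86; sign = (−1)^86 = +1.
Via Zolotarev, sign(π_{72}) = (72|89) = +1.

+1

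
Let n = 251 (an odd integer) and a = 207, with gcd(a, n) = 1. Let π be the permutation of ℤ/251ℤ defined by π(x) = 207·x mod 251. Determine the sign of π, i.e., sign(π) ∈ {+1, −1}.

Trace 113: π^k(113) = [113, 48, 147, 58, 209, 91, 12] for k=0..6.
Cycle lengths of π_207 on ℤ/251ℤ: [125, 125, 1]; 3 cycles in total.
n − c = 251 − 3 = 248; sign = (−1)^248 = +1.
Zolotarev: (207|251) = +1, matching the cycle-count sign.

+1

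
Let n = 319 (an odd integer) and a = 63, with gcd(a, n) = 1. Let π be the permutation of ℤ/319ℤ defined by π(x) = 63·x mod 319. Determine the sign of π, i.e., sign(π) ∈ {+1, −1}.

-1

Trace 178: π^k(178) = [178, 49, 216, 210, 151, 262, 237] for k=0..6.
Cycle type of π: 70×4 + 14×2 + 10 + 1; total 8 cycles.
With 8 cycles on 319 points, sign = (−1)^{319−8} = -1.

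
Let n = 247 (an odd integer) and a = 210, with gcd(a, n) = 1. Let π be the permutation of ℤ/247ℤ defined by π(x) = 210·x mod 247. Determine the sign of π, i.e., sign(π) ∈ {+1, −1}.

-1

Orbit of 210 under x↦210x: [210, 134, 229, 172, 58, 77, 115]… (length divides ord_247(210)).
Cycle type of π: 12×19 + 1×19; total 38 cycles.
n − c = 247 − 38 = 209; sign = (−1)^209 = -1.
Via Zolotarev, sign(π_{210}) = (210|247) = -1.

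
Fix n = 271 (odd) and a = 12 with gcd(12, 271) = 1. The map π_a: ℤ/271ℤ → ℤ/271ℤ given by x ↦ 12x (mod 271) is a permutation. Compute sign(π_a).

-1

Trace 125: π^k(125) = [125, 145, 114, 13, 156, 246, 242] for k=0..6.
Cycle lengths of π_12 on ℤ/271ℤ: [54, 54, 54, 54, 54, 1]; 6 cycles in total.
With 6 cycles on 271 points, sign = (−1)^{271−6} = -1.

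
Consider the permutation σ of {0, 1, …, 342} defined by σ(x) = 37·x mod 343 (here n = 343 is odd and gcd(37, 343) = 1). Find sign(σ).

+1

Trace 191: π^k(191) = [191, 207, 113, 65, 4, 148, 331] for k=0..6.
Decompose π into cycles: lengths [147, 147, 21, 21, 3, 3, 1] (7 cycles, including the fixed point 0).
343 − 7 = 336 transpositions; sign(π) = (−1)^336 = +1.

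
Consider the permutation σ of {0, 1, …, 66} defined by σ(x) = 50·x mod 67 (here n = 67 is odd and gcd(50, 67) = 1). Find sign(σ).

Start at x=44: 44 → 56 → 53 → 37 → 41 → 40 → 57 → … (one orbit).
π_50 has 2 disjoint cycles with lengths [66, 1] on {0,…,66}.
Σ(ℓ_i−1) = 67−2 = 65; sign = (−1)^65 = -1.
Via Zolotarev, sign(π_{50}) = (50|67) = -1.

-1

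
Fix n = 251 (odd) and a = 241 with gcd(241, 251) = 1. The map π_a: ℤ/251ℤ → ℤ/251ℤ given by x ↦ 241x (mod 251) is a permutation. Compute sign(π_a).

Trace 123: π^k(123) = [123, 25, 1, 241, 100, 4, 211] for k=0..6.
π_241 has 11 disjoint cycles with lengths [25, 25, 25, 25, 25, 25, 25, 25, 25, 25, 1] on {0,…,250}.
sign(π) = (−1)^{n − #cycles} = (−1)^{251−11} = (−1)^240 = +1.

+1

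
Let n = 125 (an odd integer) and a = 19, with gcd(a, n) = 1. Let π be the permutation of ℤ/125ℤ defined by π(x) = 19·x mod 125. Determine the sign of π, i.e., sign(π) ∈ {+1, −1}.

+1

Trace 34: π^k(34) = [34, 21, 24, 81, 39, 116, 79] for k=0..6.
Decompose π into cycles: lengths [50, 50, 10, 10, 2, 2, 1] (7 cycles, including the fixed point 0).
n − c = 125 − 7 = 118; sign = (−1)^118 = +1.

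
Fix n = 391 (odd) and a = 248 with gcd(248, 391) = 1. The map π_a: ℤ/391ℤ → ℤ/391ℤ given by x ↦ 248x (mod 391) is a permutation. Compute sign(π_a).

Orbit of 4 under x↦248x: [4, 210, 77, 328, 16, 58, 308]… (length divides ord_391(248)).
Cycle lengths of π_248 on ℤ/391ℤ: [176, 176, 16, 11, 11, 1]; 6 cycles in total.
n − c = 391 − 6 = 385; sign = (−1)^385 = -1.
(248|391)_J = -1 (Zolotarev's lemma cross-check).

-1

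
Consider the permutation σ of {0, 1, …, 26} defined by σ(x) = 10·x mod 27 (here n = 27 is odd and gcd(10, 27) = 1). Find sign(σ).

Start at x=19: 19 → 1 → 10 → 19 (one orbit).
Decompose π into cycles: lengths [3, 3, 3, 3, 3, 3, 1, 1, 1, 1, 1, 1, 1, 1, 1] (15 cycles, including the fixed point 0).
15 cycles on 27: each ℓ→(−1)^(ℓ−1), product (−1)^12 = +1.

+1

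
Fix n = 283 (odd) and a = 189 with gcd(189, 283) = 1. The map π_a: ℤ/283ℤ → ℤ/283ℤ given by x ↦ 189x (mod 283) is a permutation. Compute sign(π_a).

-1

Trace 5: π^k(5) = [5, 96, 32, 105, 35, 106, 224] for k=0..6.
The orbit structure of x ↦ 189x mod 283: 2 orbits of sizes [282, 1].
2 cycles on 283: each ℓ→(−1)^(ℓ−1), product (−1)^281 = -1.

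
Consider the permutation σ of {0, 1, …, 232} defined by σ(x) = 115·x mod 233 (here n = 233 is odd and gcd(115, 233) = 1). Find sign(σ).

Orbit of 56 under x↦115x: [56, 149, 126, 44, 167, 99, 201]… (length divides ord_233(115)).
Decompose π into cycles: lengths [232, 1] (2 cycles, including the fixed point 0).
Σ(ℓ_i−1) = 233−2 = 231; sign = (−1)^231 = -1.
Via Zolotarev, sign(π_{115}) = (115|233) = -1.

-1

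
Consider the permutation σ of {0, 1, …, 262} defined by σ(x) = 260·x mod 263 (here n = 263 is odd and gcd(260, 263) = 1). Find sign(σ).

Start at x=165: 165 → 31 → 170 → 16 → 215 → 144 → 94 → … (one orbit).
Cycle type of π: 262 + 1; total 2 cycles.
sign(π) = (−1)^{n − #cycles} = (−1)^{263−2} = (−1)^261 = -1.

-1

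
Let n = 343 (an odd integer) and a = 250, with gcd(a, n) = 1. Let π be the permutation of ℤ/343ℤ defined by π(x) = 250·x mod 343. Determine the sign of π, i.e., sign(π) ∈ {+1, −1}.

-1

Orbit of 186 under x↦250x: [186, 195, 44, 24, 169, 61, 158]… (length divides ord_343(250)).
4 cycles of lengths [294, 42, 6, 1].
Σ(ℓ_i−1) = 343−4 = 339; sign = (−1)^339 = -1.
Zolotarev: (250|343) = -1, matching the cycle-count sign.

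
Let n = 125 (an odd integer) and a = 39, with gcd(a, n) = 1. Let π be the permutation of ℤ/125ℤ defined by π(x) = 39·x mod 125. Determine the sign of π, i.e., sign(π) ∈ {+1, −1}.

+1

Orbit of 11 under x↦39x: [11, 54, 106, 9, 101, 64, 121]… (length divides ord_125(39)).
Cycle lengths of π_39 on ℤ/125ℤ: [50, 50, 10, 10, 2, 2, 1]; 7 cycles in total.
Σ(ℓ_i−1) = 125−7 = 118; sign = (−1)^118 = +1.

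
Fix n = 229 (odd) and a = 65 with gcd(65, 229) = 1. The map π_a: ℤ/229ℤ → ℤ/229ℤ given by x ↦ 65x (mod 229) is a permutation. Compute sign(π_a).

Trace 63: π^k(63) = [63, 202, 77, 196, 145, 36, 50] for k=0..6.
Cycle lengths of π_65 on ℤ/229ℤ: [228, 1]; 2 cycles in total.
Σ(ℓ_i−1) = 229−2 = 227; sign = (−1)^227 = -1.
Check: (65/229) = -1 by Zolotarev.

-1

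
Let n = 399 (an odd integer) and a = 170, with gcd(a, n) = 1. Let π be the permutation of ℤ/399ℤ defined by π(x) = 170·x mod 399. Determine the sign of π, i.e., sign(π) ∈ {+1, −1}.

Orbit of 113 under x↦170x: [113, 58, 284, 1, 170, 172]… (length divides ord_399(170)).
The orbit structure of x ↦ 170x mod 399: 87 orbits of sizes [6, 6, 6, 6, 6, 6, 6, 6, 6, 6, 6, 6, 6, 6, 6, 6, 6, 6, 6, 6, 6, 6, 6, 6, 6, 6, 6, 6, 6, 6, 6, 6, 6, 6, 6, 6, 6, 6, 6, 6, 6, 6, 6, 6, 6, 6, 6, 6, 6, 6, 6, 6, 6, 6, 6, 6, 3, 3, 2, 2, 2, 2, 2, 2, 2, 2, 2, 2, 2, 2, 2, 2, 2, 2, 2, 2, 2, 2, 2, 2, 2, 2, 2, 2, 2, 2, 1].
399 − 87 = 312 transpositions; sign(π) = (−1)^312 = +1.
(170|399)_J = +1 (Zolotarev's lemma cross-check).

+1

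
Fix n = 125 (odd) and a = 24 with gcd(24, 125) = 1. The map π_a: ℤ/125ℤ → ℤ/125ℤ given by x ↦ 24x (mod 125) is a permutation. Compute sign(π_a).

+1

Trace 74: π^k(74) = [74, 26, 124, 101, 49, 51, 99] for k=0..6.
Cycle type of π: 10×10 + 2×12 + 1; total 23 cycles.
Σ(ℓ_i−1) = 125−23 = 102; sign = (−1)^102 = +1.
Zolotarev: (24|125) = +1, matching the cycle-count sign.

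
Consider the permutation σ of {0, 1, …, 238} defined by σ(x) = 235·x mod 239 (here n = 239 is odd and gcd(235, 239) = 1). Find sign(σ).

Start at x=111: 111 → 34 → 103 → 66 → 214 → 100 → 78 → … (one orbit).
2 cycles of lengths [238, 1].
sign(π) = (−1)^{n − #cycles} = (−1)^{239−2} = (−1)^237 = -1.
The Jacobi symbol (235|239) = -1 (Zolotarev) agrees.

-1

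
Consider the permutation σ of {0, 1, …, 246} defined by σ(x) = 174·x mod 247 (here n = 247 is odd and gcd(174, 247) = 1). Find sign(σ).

+1

Start at x=18: 18 → 168 → 86 → 144 → 109 → 194 → 164 → … (one orbit).
11 cycles of lengths [36, 36, 36, 36, 36, 36, 18, 4, 4, 4, 1].
Σ(ℓ_i−1) = 247−11 = 236; sign = (−1)^236 = +1.
The Jacobi symbol (174|247) = +1 (Zolotarev) agrees.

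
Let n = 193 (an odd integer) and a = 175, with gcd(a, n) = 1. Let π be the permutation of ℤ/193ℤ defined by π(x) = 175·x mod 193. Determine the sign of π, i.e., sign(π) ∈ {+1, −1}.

Start at x=1: 1 → 175 → 131 → 151 → 177 → 95 → 27 → … (one orbit).
The orbit structure of x ↦ 175x mod 193: 3 orbits of sizes [96, 96, 1].
3 cycles on 193: each ℓ→(−1)^(ℓ−1), product (−1)^190 = +1.

+1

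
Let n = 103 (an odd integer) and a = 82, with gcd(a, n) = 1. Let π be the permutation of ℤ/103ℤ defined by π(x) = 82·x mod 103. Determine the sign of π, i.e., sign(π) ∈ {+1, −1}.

+1

Orbit of 41 under x↦82x: [41, 66, 56, 60, 79, 92, 25]… (length divides ord_103(82)).
3 cycles of lengths [51, 51, 1].
n − c = 103 − 3 = 100; sign = (−1)^100 = +1.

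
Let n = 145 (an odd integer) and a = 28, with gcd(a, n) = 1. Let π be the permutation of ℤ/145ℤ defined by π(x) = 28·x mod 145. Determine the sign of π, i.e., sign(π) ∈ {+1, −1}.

Orbit of 1 under x↦28x: [1, 28, 59, 57]… (length divides ord_145(28)).
Cycle type of π: 4×29 + 2×14 + 1; total 44 cycles.
n − c = 145 − 44 = 101; sign = (−1)^101 = -1.

-1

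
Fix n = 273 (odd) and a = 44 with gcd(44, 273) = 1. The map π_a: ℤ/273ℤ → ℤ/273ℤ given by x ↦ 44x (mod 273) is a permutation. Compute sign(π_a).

+1

Trace 239: π^k(239) = [239, 142, 242, 1, 44, 25, 8] for k=0..6.
Cycle type of π: 12×18 + 6×2 + 4×9 + 3×2 + 2 + 1; total 33 cycles.
273 − 33 = 240 transpositions; sign(π) = (−1)^240 = +1.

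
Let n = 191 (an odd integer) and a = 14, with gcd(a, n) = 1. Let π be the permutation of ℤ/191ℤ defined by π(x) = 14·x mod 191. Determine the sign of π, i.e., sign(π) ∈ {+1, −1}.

-1

Orbit of 161 under x↦14x: [161, 153, 41, 1, 14, 5, 70]… (length divides ord_191(14)).
Cycle lengths of π_14 on ℤ/191ℤ: [38, 38, 38, 38, 38, 1]; 6 cycles in total.
191 − 6 = 185 transpositions; sign(π) = (−1)^185 = -1.
Zolotarev: (14|191) = -1, matching the cycle-count sign.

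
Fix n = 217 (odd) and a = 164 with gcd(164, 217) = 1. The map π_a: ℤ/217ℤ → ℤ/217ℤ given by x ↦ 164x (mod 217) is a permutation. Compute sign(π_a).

Start at x=149: 149 → 132 → 165 → 152 → 190 → 129 → 107 → … (one orbit).
π_164 has 10 disjoint cycles with lengths [30, 30, 30, 30, 30, 30, 15, 15, 6, 1] on {0,…,216}.
n − c = 217 − 10 = 207; sign = (−1)^207 = -1.
Check: (164/217) = -1 by Zolotarev.

-1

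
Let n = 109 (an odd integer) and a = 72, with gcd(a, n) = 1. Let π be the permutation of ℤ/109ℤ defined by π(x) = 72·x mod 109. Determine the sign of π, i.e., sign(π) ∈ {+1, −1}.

Trace 91: π^k(91) = [91, 12, 101, 78, 57, 71, 98] for k=0..6.
π_72 has 2 disjoint cycles with lengths [108, 1] on {0,…,108}.
n − c = 109 − 2 = 107; sign = (−1)^107 = -1.

-1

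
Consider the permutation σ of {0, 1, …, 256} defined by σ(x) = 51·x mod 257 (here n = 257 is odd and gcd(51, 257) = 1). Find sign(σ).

Start at x=147: 147 → 44 → 188 → 79 → 174 → 136 → 254 → … (one orbit).
The orbit structure of x ↦ 51x mod 257: 2 orbits of sizes [256, 1].
2 cycles on 257: each ℓ→(−1)^(ℓ−1), product (−1)^255 = -1.
Check: (51/257) = -1 by Zolotarev.

-1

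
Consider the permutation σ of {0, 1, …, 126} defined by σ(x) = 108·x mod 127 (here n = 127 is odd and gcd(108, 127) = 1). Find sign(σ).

-1

Start at x=19: 19 → 20 → 1 → 108 → 107 → 126 → 19 (one orbit).
The orbit structure of x ↦ 108x mod 127: 22 orbits of sizes [6, 6, 6, 6, 6, 6, 6, 6, 6, 6, 6, 6, 6, 6, 6, 6, 6, 6, 6, 6, 6, 1].
22 cycles on 127: each ℓ→(−1)^(ℓ−1), product (−1)^105 = -1.
Via Zolotarev, sign(π_{108}) = (108|127) = -1.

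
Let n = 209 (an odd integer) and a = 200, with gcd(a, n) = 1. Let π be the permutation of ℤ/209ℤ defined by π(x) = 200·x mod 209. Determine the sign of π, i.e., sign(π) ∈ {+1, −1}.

+1

Trace 208: π^k(208) = [208, 9, 128, 102, 127, 111, 46] for k=0..6.
Cycle type of π: 90×2 + 18 + 10 + 1; total 5 cycles.
209 − 5 = 204 transpositions; sign(π) = (−1)^204 = +1.
Check: (200/209) = +1 by Zolotarev.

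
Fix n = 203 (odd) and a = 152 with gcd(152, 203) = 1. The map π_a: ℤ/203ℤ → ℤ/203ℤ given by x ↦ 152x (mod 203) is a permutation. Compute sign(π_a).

Orbit of 83 under x↦152x: [83, 30, 94, 78, 82, 81, 132]… (length divides ord_203(152)).
10 cycles of lengths [42, 42, 42, 42, 7, 7, 7, 7, 6, 1].
With 10 cycles on 203 points, sign = (−1)^{203−10} = -1.
Via Zolotarev, sign(π_{152}) = (152|203) = -1.

-1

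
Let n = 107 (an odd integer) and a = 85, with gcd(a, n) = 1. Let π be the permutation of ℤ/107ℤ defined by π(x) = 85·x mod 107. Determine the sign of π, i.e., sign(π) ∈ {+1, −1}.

+1

Start at x=4: 4 → 19 → 10 → 101 → 25 → 92 → 9 → … (one orbit).
Cycle lengths of π_85 on ℤ/107ℤ: [53, 53, 1]; 3 cycles in total.
n − c = 107 − 3 = 104; sign = (−1)^104 = +1.
Zolotarev: (85|107) = +1, matching the cycle-count sign.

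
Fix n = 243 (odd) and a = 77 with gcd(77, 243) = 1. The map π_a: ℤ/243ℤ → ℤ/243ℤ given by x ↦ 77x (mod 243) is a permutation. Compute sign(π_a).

-1

Trace 103: π^k(103) = [103, 155, 28, 212, 43, 152, 40] for k=0..6.
π_77 has 6 disjoint cycles with lengths [162, 54, 18, 6, 2, 1] on {0,…,242}.
n − c = 243 − 6 = 237; sign = (−1)^237 = -1.
Zolotarev: (77|243) = -1, matching the cycle-count sign.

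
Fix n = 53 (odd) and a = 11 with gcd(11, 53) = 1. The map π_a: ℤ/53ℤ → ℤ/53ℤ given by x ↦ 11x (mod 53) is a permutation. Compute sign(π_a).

Orbit of 43 under x↦11x: [43, 49, 9, 46, 29, 1, 11]… (length divides ord_53(11)).
π_11 has 3 disjoint cycles with lengths [26, 26, 1] on {0,…,52}.
sign(π) = (−1)^{n − #cycles} = (−1)^{53−3} = (−1)^50 = +1.

+1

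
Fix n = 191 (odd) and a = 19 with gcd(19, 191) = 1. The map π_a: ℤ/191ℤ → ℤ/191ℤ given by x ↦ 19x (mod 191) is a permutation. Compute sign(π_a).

-1

Trace 134: π^k(134) = [134, 63, 51, 14, 75, 88, 144] for k=0..6.
Decompose π into cycles: lengths [190, 1] (2 cycles, including the fixed point 0).
2 cycles on 191: each ℓ→(−1)^(ℓ−1), product (−1)^189 = -1.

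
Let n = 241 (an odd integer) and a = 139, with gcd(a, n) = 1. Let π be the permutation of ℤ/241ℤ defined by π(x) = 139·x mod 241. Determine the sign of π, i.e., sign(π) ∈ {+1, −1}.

Orbit of 126 under x↦139x: [126, 162, 105, 135, 208, 233, 93]… (length divides ord_241(139)).
The orbit structure of x ↦ 139x mod 241: 4 orbits of sizes [80, 80, 80, 1].
241 − 4 = 237 transpositions; sign(π) = (−1)^237 = -1.
Check: (139/241) = -1 by Zolotarev.

-1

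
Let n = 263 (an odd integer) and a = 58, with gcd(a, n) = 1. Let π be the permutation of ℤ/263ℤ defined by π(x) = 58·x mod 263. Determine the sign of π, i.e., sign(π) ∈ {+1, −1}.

Trace 216: π^k(216) = [216, 167, 218, 20, 108, 215, 109] for k=0..6.
π_58 has 2 disjoint cycles with lengths [262, 1] on {0,…,262}.
With 2 cycles on 263 points, sign = (−1)^{263−2} = -1.
Check: (58/263) = -1 by Zolotarev.

-1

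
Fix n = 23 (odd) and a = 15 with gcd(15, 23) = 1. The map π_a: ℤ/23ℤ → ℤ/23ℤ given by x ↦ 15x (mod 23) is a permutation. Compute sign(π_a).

-1

Orbit of 14 under x↦15x: [14, 3, 22, 8, 5, 6, 21]… (length divides ord_23(15)).
The orbit structure of x ↦ 15x mod 23: 2 orbits of sizes [22, 1].
2 cycles on 23: each ℓ→(−1)^(ℓ−1), product (−1)^21 = -1.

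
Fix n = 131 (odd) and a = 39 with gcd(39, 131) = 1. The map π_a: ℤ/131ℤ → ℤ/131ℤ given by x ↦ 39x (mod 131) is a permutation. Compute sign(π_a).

+1

Start at x=84: 84 → 1 → 39 → 80 → 107 → 112 → 45 → … (one orbit).
Cycle type of π: 13×10 + 1; total 11 cycles.
Σ(ℓ_i−1) = 131−11 = 120; sign = (−1)^120 = +1.
Zolotarev: (39|131) = +1, matching the cycle-count sign.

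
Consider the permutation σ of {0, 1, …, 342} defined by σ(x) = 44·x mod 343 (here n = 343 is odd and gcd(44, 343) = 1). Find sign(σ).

+1

Start at x=141: 141 → 30 → 291 → 113 → 170 → 277 → 183 → … (one orbit).
π_44 has 7 disjoint cycles with lengths [147, 147, 21, 21, 3, 3, 1] on {0,…,342}.
With 7 cycles on 343 points, sign = (−1)^{343−7} = +1.
Via Zolotarev, sign(π_{44}) = (44|343) = +1.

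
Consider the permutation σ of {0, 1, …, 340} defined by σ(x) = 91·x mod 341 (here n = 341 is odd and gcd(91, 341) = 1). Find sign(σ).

Orbit of 91 under x↦91x: [91, 97, 302, 202, 309, 157, 306]… (length divides ord_341(91)).
Decompose π into cycles: lengths [10, 10, 10, 10, 10, 10, 10, 10, 10, 10, 10, 10, 10, 10, 10, 10, 10, 10, 10, 10, 10, 10, 10, 10, 10, 10, 10, 10, 10, 10, 10, 10, 10, 5, 5, 1] (36 cycles, including the fixed point 0).
With 36 cycles on 341 points, sign = (−1)^{341−36} = -1.

-1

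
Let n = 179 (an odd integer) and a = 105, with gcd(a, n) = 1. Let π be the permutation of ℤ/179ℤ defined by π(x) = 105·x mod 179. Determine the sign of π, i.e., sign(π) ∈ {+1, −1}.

-1

Start at x=73: 73 → 147 → 41 → 9 → 50 → 59 → 109 → … (one orbit).
Cycle type of π: 178 + 1; total 2 cycles.
2 cycles on 179: each ℓ→(−1)^(ℓ−1), product (−1)^177 = -1.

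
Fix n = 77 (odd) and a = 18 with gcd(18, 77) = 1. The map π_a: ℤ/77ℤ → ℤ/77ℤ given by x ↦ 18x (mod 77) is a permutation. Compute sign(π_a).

Start at x=32: 32 → 37 → 50 → 53 → 30 → 1 → 18 → … (one orbit).
Cycle type of π: 30×2 + 10 + 3×2 + 1; total 6 cycles.
77 − 6 = 71 transpositions; sign(π) = (−1)^71 = -1.
The Jacobi symbol (18|77) = -1 (Zolotarev) agrees.

-1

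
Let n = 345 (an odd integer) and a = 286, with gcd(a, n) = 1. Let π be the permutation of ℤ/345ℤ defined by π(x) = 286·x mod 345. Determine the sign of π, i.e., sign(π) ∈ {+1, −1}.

Start at x=211: 211 → 316 → 331 → 136 → 256 → 76 → 1 → … (one orbit).
Cycle type of π: 22×15 + 1×15; total 30 cycles.
30 cycles on 345: each ℓ→(−1)^(ℓ−1), product (−1)^315 = -1.

-1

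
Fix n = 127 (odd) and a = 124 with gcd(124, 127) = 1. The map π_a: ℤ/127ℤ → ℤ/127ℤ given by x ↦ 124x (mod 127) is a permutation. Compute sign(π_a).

Orbit of 104 under x↦124x: [104, 69, 47, 113, 42, 1, 124]… (length divides ord_127(124)).
Cycle lengths of π_124 on ℤ/127ℤ: [63, 63, 1]; 3 cycles in total.
n − c = 127 − 3 = 124; sign = (−1)^124 = +1.
Check: (124/127) = +1 by Zolotarev.

+1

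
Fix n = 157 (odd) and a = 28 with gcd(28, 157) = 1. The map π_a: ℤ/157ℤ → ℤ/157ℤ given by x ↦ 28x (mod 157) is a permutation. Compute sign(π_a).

Start at x=1: 1 → 28 → 156 → 129 → 1 (one orbit).
40 cycles of lengths [4, 4, 4, 4, 4, 4, 4, 4, 4, 4, 4, 4, 4, 4, 4, 4, 4, 4, 4, 4, 4, 4, 4, 4, 4, 4, 4, 4, 4, 4, 4, 4, 4, 4, 4, 4, 4, 4, 4, 1].
Σ(ℓ_i−1) = 157−40 = 117; sign = (−1)^117 = -1.
Check: (28/157) = -1 by Zolotarev.

-1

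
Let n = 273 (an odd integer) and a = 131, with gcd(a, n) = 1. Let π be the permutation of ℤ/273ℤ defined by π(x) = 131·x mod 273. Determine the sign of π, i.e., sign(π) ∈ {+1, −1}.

Orbit of 79 under x↦131x: [79, 248, 1, 131, 235, 209]… (length divides ord_273(131)).
Decompose π into cycles: lengths [6, 6, 6, 6, 6, 6, 6, 6, 6, 6, 6, 6, 6, 6, 6, 6, 6, 6, 6, 6, 6, 6, 6, 6, 6, 6, 6, 6, 6, 6, 6, 6, 6, 6, 6, 6, 6, 6, 6, 2, 2, 2, 2, 2, 2, 2, 2, 2, 2, 2, 2, 2, 1, 1, 1, 1, 1, 1, 1, 1, 1, 1, 1, 1, 1] (65 cycles, including the fixed point 0).
With 65 cycles on 273 points, sign = (−1)^{273−65} = +1.

+1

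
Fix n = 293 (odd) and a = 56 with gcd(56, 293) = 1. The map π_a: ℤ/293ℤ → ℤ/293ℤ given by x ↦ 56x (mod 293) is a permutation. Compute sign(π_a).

Orbit of 115 under x↦56x: [115, 287, 250, 229, 225, 1, 56]… (length divides ord_293(56)).
Decompose π into cycles: lengths [73, 73, 73, 73, 1] (5 cycles, including the fixed point 0).
With 5 cycles on 293 points, sign = (−1)^{293−5} = +1.
(56|293)_J = +1 (Zolotarev's lemma cross-check).

+1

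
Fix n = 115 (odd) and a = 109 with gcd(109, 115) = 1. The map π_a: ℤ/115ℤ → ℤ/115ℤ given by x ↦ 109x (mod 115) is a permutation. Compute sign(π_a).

-1

Trace 44: π^k(44) = [44, 81, 89, 41, 99, 96, 114] for k=0..6.
π_109 has 8 disjoint cycles with lengths [22, 22, 22, 22, 22, 2, 2, 1] on {0,…,114}.
8 cycles on 115: each ℓ→(−1)^(ℓ−1), product (−1)^107 = -1.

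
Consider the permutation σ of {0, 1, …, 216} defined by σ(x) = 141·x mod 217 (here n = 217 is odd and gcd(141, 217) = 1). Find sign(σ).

-1

Start at x=176: 176 → 78 → 148 → 36 → 85 → 50 → 106 → … (one orbit).
π_141 has 14 disjoint cycles with lengths [30, 30, 30, 30, 30, 30, 30, 1, 1, 1, 1, 1, 1, 1] on {0,…,216}.
14 cycles on 217: each ℓ→(−1)^(ℓ−1), product (−1)^203 = -1.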